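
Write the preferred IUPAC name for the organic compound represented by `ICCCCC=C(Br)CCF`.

3-bromo-1-fluoro-8-iodooct-3-ene

The longest chain bearing the multiple bond is 8 carbons long (octane).
There is one C=C double bond, indicated by the ending -ene.
Number the chain so that numbering from this end puts the double bond at C-3 rather than C-5.
With this numbering: the double bond between C-3 and C-4; a bromo group at C-3; a fluoro group at C-1; an iodo group at C-8.
The substituents are ordered alphabetically, ignoring any di-/tri- multipliers.
Assembling the pieces gives 3-bromo-1-fluoro-8-iodooct-3-ene.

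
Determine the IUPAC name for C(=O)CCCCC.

The longest chain bearing the –CHO group is 6 carbons long (hexane).
The principal characteristic group is an aldehyde (terminal –CHO), named with the suffix -al.
Choose the numbering such that the aldehyde carbon is C-1 by definition.
Assembling the pieces gives hexanal.

hexanal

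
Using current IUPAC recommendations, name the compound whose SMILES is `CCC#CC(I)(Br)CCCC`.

The longest carbon chain that includes the multiple bond has 9 carbons, so the parent hydride is nonane.
There is one C≡C triple bond, indicated by the ending -yne.
Number the chain so that numbering from this end puts the triple bond at C-3 rather than C-6.
That gives the triple bond between C-3 and C-4; a bromo group at C-5; an iodo group at C-5.
Prefixes are listed alphabetically: bromo, iodo.
Assembling the pieces gives 5-bromo-5-iodonon-3-yne.

5-bromo-5-iodonon-3-yne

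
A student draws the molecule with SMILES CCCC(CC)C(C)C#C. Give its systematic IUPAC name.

4-ethyl-3-methylhept-1-yne

The longest chain bearing the multiple bond is 7 carbons long (heptane).
The chain contains a C≡C triple bond, so the unsaturation ending is -yne.
Choose the numbering such that numbering from this end puts the triple bond at C-1 rather than C-6.
This places the triple bond between C-1 and C-2; an ethyl group at C-4; a methyl group at C-3.
Prefixes are listed alphabetically: ethyl, methyl.
Putting it together: 4-ethyl-3-methylhept-1-yne.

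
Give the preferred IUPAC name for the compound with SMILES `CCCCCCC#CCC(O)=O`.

Counting along the main chain through the –COOH group and the multiple bond gives 10 carbons: the parent is decane.
The principal characteristic group is a carboxylic acid (terminal –COOH), named with the suffix -oic acid.
There is one C≡C triple bond, indicated by the ending -yne.
Number the chain so that the carboxylic acid carbon is C-1 by definition.
This places the triple bond between C-3 and C-4.
Putting it together: dec-3-ynoic acid.

dec-3-ynoic acid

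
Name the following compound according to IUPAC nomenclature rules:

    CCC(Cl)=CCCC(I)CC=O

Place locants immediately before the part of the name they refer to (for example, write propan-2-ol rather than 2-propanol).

7-chloro-3-iodonon-6-enal

The longest carbon chain that includes the –CHO group and the multiple bond has 9 carbons, so the parent hydride is nonane.
The highest-priority functional group is an aldehyde (terminal –CHO), so the name ends in -al.
A C=C double bond in the chain gives the infix -ene-.
Number the chain so that the aldehyde carbon is C-1 by definition.
This places the double bond between C-6 and C-7; a chloro group at C-7; an iodo group at C-3.
Substituent prefixes are cited in alphabetical order (multiplying prefixes like di-/tri- are ignored for ordering).
Putting it together: 7-chloro-3-iodonon-6-enal.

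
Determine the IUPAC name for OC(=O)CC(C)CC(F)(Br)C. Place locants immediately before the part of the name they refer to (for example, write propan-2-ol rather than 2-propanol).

5-bromo-5-fluoro-3-methylhexanoic acid

Counting along the main chain through the –COOH group gives 6 carbons: the parent is hexane.
The principal characteristic group is a carboxylic acid (terminal –COOH), named with the suffix -oic acid.
The numbering direction is chosen so that the carboxylic acid carbon is C-1 by definition.
This places a bromo group at C-5; a fluoro group at C-5; a methyl group at C-3.
Substituent prefixes are cited in alphabetical order (multiplying prefixes like di-/tri- are ignored for ordering).
Putting it together: 5-bromo-5-fluoro-3-methylhexanoic acid.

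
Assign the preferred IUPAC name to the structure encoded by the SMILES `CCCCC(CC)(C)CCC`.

The longest continuous carbon chain has 8 atoms, so the parent hydride is octane.
Choose the numbering such that the substituent locant set {4,4} is lower than {5,5} at the first point of difference.
This places an ethyl group at C-4; a methyl group at C-4.
The substituents are ordered alphabetically, ignoring any di-/tri- multipliers.
The name is 4-ethyl-4-methyloctane.

4-ethyl-4-methyloctane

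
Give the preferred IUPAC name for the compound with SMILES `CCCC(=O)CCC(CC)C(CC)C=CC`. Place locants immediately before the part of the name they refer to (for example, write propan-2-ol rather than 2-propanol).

Counting along the main chain through the carbonyl and the multiple bond gives 11 carbons: the parent is undecane.
A ketone (C=O on an internal carbon) is the principal characteristic group, giving the suffix -one.
There is one C=C double bond, indicated by the ending -ene.
Choose the numbering such that numbering from this end puts the carbonyl group at C-4 rather than C-8.
That gives the carbonyl at C-4; the double bond between C-9 and C-10; ethyl groups at C-7 and C-8.
Putting it together: 7,8-diethylundec-9-en-4-one.

7,8-diethylundec-9-en-4-one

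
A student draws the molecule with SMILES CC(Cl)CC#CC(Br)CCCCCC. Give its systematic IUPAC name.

6-bromo-2-chlorododec-4-yne

Counting along the main chain through the multiple bond gives 12 carbons: the parent is dodecane.
There is one C≡C triple bond, indicated by the ending -yne.
Choose the numbering such that numbering from this end puts the triple bond at C-4 rather than C-8.
This places the triple bond between C-4 and C-5; a bromo group at C-6; a chloro group at C-2.
Prefixes are listed alphabetically: bromo, chloro.
Assembling the pieces gives 6-bromo-2-chlorododec-4-yne.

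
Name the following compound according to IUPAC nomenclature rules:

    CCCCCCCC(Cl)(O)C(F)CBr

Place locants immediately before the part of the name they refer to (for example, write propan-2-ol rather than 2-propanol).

The longest chain bearing the –OH group is 10 carbons long (decane).
The principal characteristic group is an alcohol (–OH), named with the suffix -ol.
Choose the numbering such that numbering from this end puts the hydroxyl group at C-3 rather than C-8.
With this numbering: the hydroxyl at C-3; a bromo group at C-1; a chloro group at C-3; a fluoro group at C-2.
Substituent prefixes are cited in alphabetical order (multiplying prefixes like di-/tri- are ignored for ordering).
The name is 1-bromo-3-chloro-2-fluorodecan-3-ol.

1-bromo-3-chloro-2-fluorodecan-3-ol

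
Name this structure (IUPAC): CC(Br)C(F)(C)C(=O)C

The longest chain bearing the carbonyl is 5 carbons long (pentane).
The highest-priority functional group is a ketone (C=O on an internal carbon), so the name ends in -one.
Number the chain so that numbering from this end puts the carbonyl group at C-2 rather than C-4.
This places the carbonyl at C-2; a bromo group at C-4; a fluoro group at C-3; a methyl group at C-3.
Substituent prefixes are cited in alphabetical order (multiplying prefixes like di-/tri- are ignored for ordering).
Assembling the pieces gives 4-bromo-3-fluoro-3-methylpentan-2-one.

4-bromo-3-fluoro-3-methylpentan-2-one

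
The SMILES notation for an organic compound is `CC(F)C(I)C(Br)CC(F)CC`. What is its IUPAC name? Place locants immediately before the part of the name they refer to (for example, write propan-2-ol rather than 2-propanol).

The longest continuous carbon chain has 8 atoms, so the parent hydride is octane.
Number the chain so that the substituent locant set {2,3,4,6} is lower than {3,5,6,7} at the first point of difference.
That gives a bromo group at C-4; fluoro groups at C-2 and C-6; an iodo group at C-3.
The substituents are ordered alphabetically, ignoring any di-/tri- multipliers.
Putting it together: 4-bromo-2,6-difluoro-3-iodooctane.

4-bromo-2,6-difluoro-3-iodooctane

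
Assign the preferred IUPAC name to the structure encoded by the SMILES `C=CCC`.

The longest chain bearing the multiple bond is 4 carbons long (butane).
A C=C double bond in the chain gives the infix -ene-.
Number the chain so that numbering from this end puts the double bond at C-1 rather than C-3.
This places the double bond between C-1 and C-2.
The name is but-1-ene.

but-1-ene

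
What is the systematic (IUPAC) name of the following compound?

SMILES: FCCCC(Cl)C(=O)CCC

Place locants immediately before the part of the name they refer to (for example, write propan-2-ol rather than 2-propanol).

5-chloro-8-fluorooctan-4-one

The longest carbon chain that includes the carbonyl has 8 carbons, so the parent hydride is octane.
The highest-priority functional group is a ketone (C=O on an internal carbon), so the name ends in -one.
The numbering direction is chosen so that numbering from this end puts the carbonyl group at C-4 rather than C-5.
With this numbering: the carbonyl at C-4; a chloro group at C-5; a fluoro group at C-8.
Prefixes are listed alphabetically: chloro, fluoro.
Assembling the pieces gives 5-chloro-8-fluorooctan-4-one.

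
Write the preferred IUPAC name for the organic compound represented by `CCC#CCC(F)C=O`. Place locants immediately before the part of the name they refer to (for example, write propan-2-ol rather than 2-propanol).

2-fluorohept-4-ynal

The longest chain bearing the –CHO group and the multiple bond is 7 carbons long (heptane).
The highest-priority functional group is an aldehyde (terminal –CHO), so the name ends in -al.
There is one C≡C triple bond, indicated by the ending -yne.
The numbering direction is chosen so that the aldehyde carbon is C-1 by definition.
This places the triple bond between C-4 and C-5; a fluoro group at C-2.
Putting it together: 2-fluorohept-4-ynal.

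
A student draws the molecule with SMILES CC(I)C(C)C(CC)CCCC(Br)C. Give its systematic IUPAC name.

The longest continuous carbon chain has 9 atoms, so the parent hydride is nonane.
Number the chain so that the substituent locant set {2,3,4,8} is lower than {2,6,7,8} at the first point of difference.
That gives a bromo group at C-8; an ethyl group at C-4; an iodo group at C-2; a methyl group at C-3.
Substituent prefixes are cited in alphabetical order (multiplying prefixes like di-/tri- are ignored for ordering).
Putting it together: 8-bromo-4-ethyl-2-iodo-3-methylnonane.

8-bromo-4-ethyl-2-iodo-3-methylnonane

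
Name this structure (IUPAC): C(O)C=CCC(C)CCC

5-methyloct-2-en-1-ol

The longest chain bearing the –OH group and the multiple bond is 8 carbons long (octane).
An alcohol (–OH) is the principal characteristic group, giving the suffix -ol.
The chain contains a C=C double bond, so the unsaturation ending is -ene.
Choose the numbering such that numbering from this end puts the hydroxyl group at C-1 rather than C-8.
That gives the hydroxyl at C-1; the double bond between C-2 and C-3; a methyl group at C-5.
Assembling the pieces gives 5-methyloct-2-en-1-ol.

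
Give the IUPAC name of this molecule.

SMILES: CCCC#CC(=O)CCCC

dec-6-yn-5-one

Counting along the main chain through the carbonyl and the multiple bond gives 10 carbons: the parent is decane.
The principal characteristic group is a ketone (C=O on an internal carbon), named with the suffix -one.
There is one C≡C triple bond, indicated by the ending -yne.
Number the chain so that numbering from this end puts the carbonyl group at C-5 rather than C-6.
That gives the carbonyl at C-5; the triple bond between C-6 and C-7.
Assembling the pieces gives dec-6-yn-5-one.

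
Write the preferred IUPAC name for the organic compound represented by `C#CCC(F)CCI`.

4-fluoro-6-iodohex-1-yne

The longest carbon chain that includes the multiple bond has 6 carbons, so the parent hydride is hexane.
A C≡C triple bond in the chain gives the infix -yne-.
Choose the numbering such that numbering from this end puts the triple bond at C-1 rather than C-5.
This places the triple bond between C-1 and C-2; a fluoro group at C-4; an iodo group at C-6.
Prefixes are listed alphabetically: fluoro, iodo.
The name is 4-fluoro-6-iodohex-1-yne.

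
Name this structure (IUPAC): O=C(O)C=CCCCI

6-iodohex-2-enoic acid

The longest carbon chain that includes the –COOH group and the multiple bond has 6 carbons, so the parent hydride is hexane.
The principal characteristic group is a carboxylic acid (terminal –COOH), named with the suffix -oic acid.
There is one C=C double bond, indicated by the ending -ene.
Number the chain so that the carboxylic acid carbon is C-1 by definition.
With this numbering: the double bond between C-2 and C-3; an iodo group at C-6.
Putting it together: 6-iodohex-2-enoic acid.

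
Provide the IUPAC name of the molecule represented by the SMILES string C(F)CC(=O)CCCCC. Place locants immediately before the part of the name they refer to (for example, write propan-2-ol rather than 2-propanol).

The longest chain bearing the carbonyl is 8 carbons long (octane).
The principal characteristic group is a ketone (C=O on an internal carbon), named with the suffix -one.
Number the chain so that numbering from this end puts the carbonyl group at C-3 rather than C-6.
This places the carbonyl at C-3; a fluoro group at C-1.
Assembling the pieces gives 1-fluorooctan-3-one.

1-fluorooctan-3-one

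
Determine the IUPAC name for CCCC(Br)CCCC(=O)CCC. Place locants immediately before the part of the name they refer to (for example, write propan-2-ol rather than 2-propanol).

The longest chain bearing the carbonyl is 11 carbons long (undecane).
A ketone (C=O on an internal carbon) is the principal characteristic group, giving the suffix -one.
Number the chain so that numbering from this end puts the carbonyl group at C-4 rather than C-8.
That gives the carbonyl at C-4; a bromo group at C-8.
Assembling the pieces gives 8-bromoundecan-4-one.

8-bromoundecan-4-one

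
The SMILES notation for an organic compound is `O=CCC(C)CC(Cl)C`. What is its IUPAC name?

5-chloro-3-methylhexanal

The longest chain bearing the –CHO group is 6 carbons long (hexane).
An aldehyde (terminal –CHO) is the principal characteristic group, giving the suffix -al.
Choose the numbering such that the aldehyde carbon is C-1 by definition.
This places a chloro group at C-5; a methyl group at C-3.
Prefixes are listed alphabetically: chloro, methyl.
Assembling the pieces gives 5-chloro-3-methylhexanal.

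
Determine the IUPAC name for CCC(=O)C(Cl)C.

2-chloropentan-3-one

The longest chain bearing the carbonyl is 5 carbons long (pentane).
A ketone (C=O on an internal carbon) is the principal characteristic group, giving the suffix -one.
Choose the numbering such that the substituent locant set {2} is lower than {4} at the first point of difference.
This places the carbonyl at C-3; a chloro group at C-2.
The name is 2-chloropentan-3-one.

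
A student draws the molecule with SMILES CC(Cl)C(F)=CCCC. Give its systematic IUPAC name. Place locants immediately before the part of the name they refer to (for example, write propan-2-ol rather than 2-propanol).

The longest chain bearing the multiple bond is 7 carbons long (heptane).
There is one C=C double bond, indicated by the ending -ene.
The numbering direction is chosen so that numbering from this end puts the double bond at C-3 rather than C-4.
This places the double bond between C-3 and C-4; a chloro group at C-2; a fluoro group at C-3.
Substituent prefixes are cited in alphabetical order (multiplying prefixes like di-/tri- are ignored for ordering).
The name is 2-chloro-3-fluorohept-3-ene.

2-chloro-3-fluorohept-3-ene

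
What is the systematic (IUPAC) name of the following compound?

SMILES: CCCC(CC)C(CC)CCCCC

The longest carbon chain is 10 atoms: the parent is decane.
The numbering direction is chosen so that the substituent locant set {4,5} is lower than {6,7} at the first point of difference.
This places ethyl groups at C-4 and C-5.
Putting it together: 4,5-diethyldecane.

4,5-diethyldecane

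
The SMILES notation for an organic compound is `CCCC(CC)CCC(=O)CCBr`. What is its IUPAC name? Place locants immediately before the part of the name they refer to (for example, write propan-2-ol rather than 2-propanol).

1-bromo-6-ethylnonan-3-one

Counting along the main chain through the carbonyl gives 9 carbons: the parent is nonane.
The highest-priority functional group is a ketone (C=O on an internal carbon), so the name ends in -one.
Choose the numbering such that numbering from this end puts the carbonyl group at C-3 rather than C-7.
This places the carbonyl at C-3; a bromo group at C-1; an ethyl group at C-6.
Prefixes are listed alphabetically: bromo, ethyl.
Assembling the pieces gives 1-bromo-6-ethylnonan-3-one.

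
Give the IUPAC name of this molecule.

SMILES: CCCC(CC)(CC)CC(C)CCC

The longest carbon chain is 9 atoms: the parent is nonane.
Number the chain so that the substituent locant set {4,4,6} is lower than {4,6,6} at the first point of difference.
That gives two ethyl groups at C-4; a methyl group at C-6.
Substituent prefixes are cited in alphabetical order (multiplying prefixes like di-/tri- are ignored for ordering).
Assembling the pieces gives 4,4-diethyl-6-methylnonane.

4,4-diethyl-6-methylnonane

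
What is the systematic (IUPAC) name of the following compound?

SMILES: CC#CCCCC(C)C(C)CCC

The longest carbon chain that includes the multiple bond has 11 carbons, so the parent hydride is undecane.
The chain contains a C≡C triple bond, so the unsaturation ending is -yne.
Choose the numbering such that numbering from this end puts the triple bond at C-2 rather than C-9.
That gives the triple bond between C-2 and C-3; methyl groups at C-7 and C-8.
Putting it together: 7,8-dimethylundec-2-yne.

7,8-dimethylundec-2-yne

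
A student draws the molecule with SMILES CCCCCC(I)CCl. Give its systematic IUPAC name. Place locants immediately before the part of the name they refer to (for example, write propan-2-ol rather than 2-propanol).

The longest carbon chain is 7 atoms: the parent is heptane.
Number the chain so that the substituent locant set {1,2} is lower than {6,7} at the first point of difference.
That gives a chloro group at C-1; an iodo group at C-2.
Prefixes are listed alphabetically: chloro, iodo.
Assembling the pieces gives 1-chloro-2-iodoheptane.

1-chloro-2-iodoheptane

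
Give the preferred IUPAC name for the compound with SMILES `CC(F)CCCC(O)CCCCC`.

2-fluoroundecan-6-ol

The longest carbon chain that includes the –OH group has 11 carbons, so the parent hydride is undecane.
The principal characteristic group is an alcohol (–OH), named with the suffix -ol.
Choose the numbering such that the substituent locant set {2} is lower than {10} at the first point of difference.
That gives the hydroxyl at C-6; a fluoro group at C-2.
Putting it together: 2-fluoroundecan-6-ol.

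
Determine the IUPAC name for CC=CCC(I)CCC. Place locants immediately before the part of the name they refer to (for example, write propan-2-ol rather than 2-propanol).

5-iodooct-2-ene

Counting along the main chain through the multiple bond gives 8 carbons: the parent is octane.
The chain contains a C=C double bond, so the unsaturation ending is -ene.
Number the chain so that numbering from this end puts the double bond at C-2 rather than C-6.
With this numbering: the double bond between C-2 and C-3; an iodo group at C-5.
Assembling the pieces gives 5-iodooct-2-ene.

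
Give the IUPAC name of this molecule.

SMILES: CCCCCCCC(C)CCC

The longest carbon chain is 11 atoms: the parent is undecane.
Choose the numbering such that the substituent locant set {4} is lower than {8} at the first point of difference.
That gives a methyl group at C-4.
The name is 4-methylundecane.

4-methylundecane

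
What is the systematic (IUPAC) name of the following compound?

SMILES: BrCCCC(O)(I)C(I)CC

Counting along the main chain through the –OH group gives 7 carbons: the parent is heptane.
The principal characteristic group is an alcohol (–OH), named with the suffix -ol.
The numbering direction is chosen so that the substituent locant set {1,4,5} is lower than {3,4,7} at the first point of difference.
With this numbering: the hydroxyl at C-4; a bromo group at C-1; iodo groups at C-4 and C-5.
The substituents are ordered alphabetically, ignoring any di-/tri- multipliers.
The name is 1-bromo-4,5-diiodoheptan-4-ol.

1-bromo-4,5-diiodoheptan-4-ol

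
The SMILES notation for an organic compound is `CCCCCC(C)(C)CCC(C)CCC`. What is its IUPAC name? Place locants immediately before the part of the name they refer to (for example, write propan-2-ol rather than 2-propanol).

4,7,7-trimethyldodecane

The longest carbon chain is 12 atoms: the parent is dodecane.
Choose the numbering such that the substituent locant set {4,7,7} is lower than {6,6,9} at the first point of difference.
This places methyl groups at C-4 and C-7 (×2).
Putting it together: 4,7,7-trimethyldodecane.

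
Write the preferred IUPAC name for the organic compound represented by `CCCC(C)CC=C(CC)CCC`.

The longest carbon chain that includes the multiple bond has 10 carbons, so the parent hydride is decane.
There is one C=C double bond, indicated by the ending -ene.
Number the chain so that numbering from this end puts the double bond at C-4 rather than C-6.
That gives the double bond between C-4 and C-5; an ethyl group at C-4; a methyl group at C-7.
Substituent prefixes are cited in alphabetical order (multiplying prefixes like di-/tri- are ignored for ordering).
The name is 4-ethyl-7-methyldec-4-ene.

4-ethyl-7-methyldec-4-ene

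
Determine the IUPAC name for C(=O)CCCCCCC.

The longest carbon chain that includes the –CHO group has 8 carbons, so the parent hydride is octane.
The principal characteristic group is an aldehyde (terminal –CHO), named with the suffix -al.
The numbering direction is chosen so that the aldehyde carbon is C-1 by definition.
Assembling the pieces gives octanal.

octanal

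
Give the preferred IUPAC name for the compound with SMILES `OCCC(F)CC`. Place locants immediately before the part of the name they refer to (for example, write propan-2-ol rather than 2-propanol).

3-fluoropentan-1-ol

The longest carbon chain that includes the –OH group has 5 carbons, so the parent hydride is pentane.
The principal characteristic group is an alcohol (–OH), named with the suffix -ol.
Choose the numbering such that numbering from this end puts the hydroxyl group at C-1 rather than C-5.
That gives the hydroxyl at C-1; a fluoro group at C-3.
Assembling the pieces gives 3-fluoropentan-1-ol.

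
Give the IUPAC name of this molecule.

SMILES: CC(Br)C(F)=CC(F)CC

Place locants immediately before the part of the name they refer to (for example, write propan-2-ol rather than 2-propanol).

Counting along the main chain through the multiple bond gives 7 carbons: the parent is heptane.
A C=C double bond in the chain gives the infix -ene-.
Choose the numbering such that numbering from this end puts the double bond at C-3 rather than C-4.
With this numbering: the double bond between C-3 and C-4; a bromo group at C-2; fluoro groups at C-3 and C-5.
Prefixes are listed alphabetically: bromo, fluoro.
Putting it together: 2-bromo-3,5-difluorohept-3-ene.

2-bromo-3,5-difluorohept-3-ene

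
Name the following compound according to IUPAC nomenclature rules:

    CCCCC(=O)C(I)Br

The longest chain bearing the carbonyl is 6 carbons long (hexane).
The highest-priority functional group is a ketone (C=O on an internal carbon), so the name ends in -one.
Choose the numbering such that numbering from this end puts the carbonyl group at C-2 rather than C-5.
This places the carbonyl at C-2; a bromo group at C-1; an iodo group at C-1.
Prefixes are listed alphabetically: bromo, iodo.
Putting it together: 1-bromo-1-iodohexan-2-one.

1-bromo-1-iodohexan-2-one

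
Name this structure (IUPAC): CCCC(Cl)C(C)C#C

The longest carbon chain that includes the multiple bond has 7 carbons, so the parent hydride is heptane.
The chain contains a C≡C triple bond, so the unsaturation ending is -yne.
The numbering direction is chosen so that numbering from this end puts the triple bond at C-1 rather than C-6.
With this numbering: the triple bond between C-1 and C-2; a chloro group at C-4; a methyl group at C-3.
The substituents are ordered alphabetically, ignoring any di-/tri- multipliers.
Putting it together: 4-chloro-3-methylhept-1-yne.

4-chloro-3-methylhept-1-yne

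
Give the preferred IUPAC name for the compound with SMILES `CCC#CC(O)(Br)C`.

The longest carbon chain that includes the –OH group and the multiple bond has 6 carbons, so the parent hydride is hexane.
The highest-priority functional group is an alcohol (–OH), so the name ends in -ol.
There is one C≡C triple bond, indicated by the ending -yne.
The numbering direction is chosen so that numbering from this end puts the hydroxyl group at C-2 rather than C-5.
This places the hydroxyl at C-2; the triple bond between C-3 and C-4; a bromo group at C-2.
Assembling the pieces gives 2-bromohex-3-yn-2-ol.

2-bromohex-3-yn-2-ol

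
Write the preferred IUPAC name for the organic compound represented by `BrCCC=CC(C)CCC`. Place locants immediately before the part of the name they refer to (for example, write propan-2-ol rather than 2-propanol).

The longest carbon chain that includes the multiple bond has 8 carbons, so the parent hydride is octane.
There is one C=C double bond, indicated by the ending -ene.
The numbering direction is chosen so that numbering from this end puts the double bond at C-3 rather than C-5.
With this numbering: the double bond between C-3 and C-4; a bromo group at C-1; a methyl group at C-5.
Prefixes are listed alphabetically: bromo, methyl.
The name is 1-bromo-5-methyloct-3-ene.

1-bromo-5-methyloct-3-ene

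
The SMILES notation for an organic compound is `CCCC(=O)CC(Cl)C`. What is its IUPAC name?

The longest chain bearing the carbonyl is 7 carbons long (heptane).
The highest-priority functional group is a ketone (C=O on an internal carbon), so the name ends in -one.
Choose the numbering such that the substituent locant set {2} is lower than {6} at the first point of difference.
That gives the carbonyl at C-4; a chloro group at C-2.
Assembling the pieces gives 2-chloroheptan-4-one.

2-chloroheptan-4-one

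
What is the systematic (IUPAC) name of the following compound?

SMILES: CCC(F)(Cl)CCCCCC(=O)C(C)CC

10-chloro-10-fluoro-3-methyldodecan-4-one

The longest chain bearing the carbonyl is 12 carbons long (dodecane).
The highest-priority functional group is a ketone (C=O on an internal carbon), so the name ends in -one.
Number the chain so that numbering from this end puts the carbonyl group at C-4 rather than C-9.
With this numbering: the carbonyl at C-4; a chloro group at C-10; a fluoro group at C-10; a methyl group at C-3.
Substituent prefixes are cited in alphabetical order (multiplying prefixes like di-/tri- are ignored for ordering).
The name is 10-chloro-10-fluoro-3-methyldodecan-4-one.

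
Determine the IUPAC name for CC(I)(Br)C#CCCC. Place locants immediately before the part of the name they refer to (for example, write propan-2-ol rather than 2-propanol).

2-bromo-2-iodohept-3-yne

The longest chain bearing the multiple bond is 7 carbons long (heptane).
A C≡C triple bond in the chain gives the infix -yne-.
Choose the numbering such that numbering from this end puts the triple bond at C-3 rather than C-4.
That gives the triple bond between C-3 and C-4; a bromo group at C-2; an iodo group at C-2.
Substituent prefixes are cited in alphabetical order (multiplying prefixes like di-/tri- are ignored for ordering).
Assembling the pieces gives 2-bromo-2-iodohept-3-yne.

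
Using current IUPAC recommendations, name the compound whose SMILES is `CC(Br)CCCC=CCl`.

The longest chain bearing the multiple bond is 7 carbons long (heptane).
The chain contains a C=C double bond, so the unsaturation ending is -ene.
The numbering direction is chosen so that numbering from this end puts the double bond at C-1 rather than C-6.
With this numbering: the double bond between C-1 and C-2; a bromo group at C-6; a chloro group at C-1.
Substituent prefixes are cited in alphabetical order (multiplying prefixes like di-/tri- are ignored for ordering).
The name is 6-bromo-1-chlorohept-1-ene.

6-bromo-1-chlorohept-1-ene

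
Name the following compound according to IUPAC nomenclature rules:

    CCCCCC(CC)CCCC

The longest continuous carbon chain has 10 atoms, so the parent hydride is decane.
Choose the numbering such that the substituent locant set {5} is lower than {6} at the first point of difference.
With this numbering: an ethyl group at C-5.
Assembling the pieces gives 5-ethyldecane.

5-ethyldecane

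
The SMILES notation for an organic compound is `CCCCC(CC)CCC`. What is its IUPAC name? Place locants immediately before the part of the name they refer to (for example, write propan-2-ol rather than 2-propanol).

4-ethyloctane

The longest continuous carbon chain has 8 atoms, so the parent hydride is octane.
Number the chain so that the substituent locant set {4} is lower than {5} at the first point of difference.
With this numbering: an ethyl group at C-4.
The name is 4-ethyloctane.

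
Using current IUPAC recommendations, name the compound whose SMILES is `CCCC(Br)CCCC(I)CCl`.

The parent chain contains 9 carbons (nonane).
The numbering direction is chosen so that the substituent locant set {1,2,6} is lower than {4,8,9} at the first point of difference.
This places a bromo group at C-6; a chloro group at C-1; an iodo group at C-2.
The substituents are ordered alphabetically, ignoring any di-/tri- multipliers.
Putting it together: 6-bromo-1-chloro-2-iodononane.

6-bromo-1-chloro-2-iodononane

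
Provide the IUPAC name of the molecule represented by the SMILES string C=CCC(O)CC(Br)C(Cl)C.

6-bromo-7-chlorooct-1-en-4-ol

Counting along the main chain through the –OH group and the multiple bond gives 8 carbons: the parent is octane.
The highest-priority functional group is an alcohol (–OH), so the name ends in -ol.
There is one C=C double bond, indicated by the ending -ene.
Number the chain so that numbering from this end puts the hydroxyl group at C-4 rather than C-5.
That gives the hydroxyl at C-4; the double bond between C-1 and C-2; a bromo group at C-6; a chloro group at C-7.
The substituents are ordered alphabetically, ignoring any di-/tri- multipliers.
The name is 6-bromo-7-chlorooct-1-en-4-ol.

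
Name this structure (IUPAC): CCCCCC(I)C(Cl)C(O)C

The longest carbon chain that includes the –OH group has 9 carbons, so the parent hydride is nonane.
The highest-priority functional group is an alcohol (–OH), so the name ends in -ol.
Choose the numbering such that numbering from this end puts the hydroxyl group at C-2 rather than C-8.
That gives the hydroxyl at C-2; a chloro group at C-3; an iodo group at C-4.
Substituent prefixes are cited in alphabetical order (multiplying prefixes like di-/tri- are ignored for ordering).
Putting it together: 3-chloro-4-iodononan-2-ol.

3-chloro-4-iodononan-2-ol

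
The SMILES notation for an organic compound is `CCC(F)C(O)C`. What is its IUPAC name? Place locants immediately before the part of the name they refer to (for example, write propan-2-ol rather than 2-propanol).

3-fluoropentan-2-ol

The longest chain bearing the –OH group is 5 carbons long (pentane).
An alcohol (–OH) is the principal characteristic group, giving the suffix -ol.
Choose the numbering such that numbering from this end puts the hydroxyl group at C-2 rather than C-4.
With this numbering: the hydroxyl at C-2; a fluoro group at C-3.
The name is 3-fluoropentan-2-ol.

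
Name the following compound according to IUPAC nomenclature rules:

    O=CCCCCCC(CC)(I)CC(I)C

The longest carbon chain that includes the –CHO group has 10 carbons, so the parent hydride is decane.
The highest-priority functional group is an aldehyde (terminal –CHO), so the name ends in -al.
Choose the numbering such that the aldehyde carbon is C-1 by definition.
With this numbering: an ethyl group at C-7; iodo groups at C-7 and C-9.
Substituent prefixes are cited in alphabetical order (multiplying prefixes like di-/tri- are ignored for ordering).
The name is 7-ethyl-7,9-diiododecanal.

7-ethyl-7,9-diiododecanal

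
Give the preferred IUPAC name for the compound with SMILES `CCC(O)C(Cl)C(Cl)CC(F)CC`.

The longest carbon chain that includes the –OH group has 9 carbons, so the parent hydride is nonane.
The principal characteristic group is an alcohol (–OH), named with the suffix -ol.
Choose the numbering such that numbering from this end puts the hydroxyl group at C-3 rather than C-7.
That gives the hydroxyl at C-3; chloro groups at C-4 and C-5; a fluoro group at C-7.
Prefixes are listed alphabetically: chloro, fluoro.
Putting it together: 4,5-dichloro-7-fluorononan-3-ol.

4,5-dichloro-7-fluorononan-3-ol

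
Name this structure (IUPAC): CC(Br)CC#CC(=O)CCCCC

Counting along the main chain through the carbonyl and the multiple bond gives 11 carbons: the parent is undecane.
A ketone (C=O on an internal carbon) is the principal characteristic group, giving the suffix -one.
There is one C≡C triple bond, indicated by the ending -yne.
Choose the numbering such that numbering from this end puts the triple bond at C-4 rather than C-7.
This places the carbonyl at C-6; the triple bond between C-4 and C-5; a bromo group at C-2.
Putting it together: 2-bromoundec-4-yn-6-one.

2-bromoundec-4-yn-6-one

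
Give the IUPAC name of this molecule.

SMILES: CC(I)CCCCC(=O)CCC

The longest chain bearing the carbonyl is 10 carbons long (decane).
A ketone (C=O on an internal carbon) is the principal characteristic group, giving the suffix -one.
Choose the numbering such that numbering from this end puts the carbonyl group at C-4 rather than C-7.
That gives the carbonyl at C-4; an iodo group at C-9.
Putting it together: 9-iododecan-4-one.

9-iododecan-4-one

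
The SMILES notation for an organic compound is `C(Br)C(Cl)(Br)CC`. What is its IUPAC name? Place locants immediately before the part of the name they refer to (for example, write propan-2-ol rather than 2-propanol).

1,2-dibromo-2-chlorobutane

The parent chain contains 4 carbons (butane).
Number the chain so that the substituent locant set {1,2,2} is lower than {3,3,4} at the first point of difference.
That gives bromo groups at C-1 and C-2; a chloro group at C-2.
The substituents are ordered alphabetically, ignoring any di-/tri- multipliers.
The name is 1,2-dibromo-2-chlorobutane.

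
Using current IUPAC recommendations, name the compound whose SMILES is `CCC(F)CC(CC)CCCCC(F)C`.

7-ethyl-2,9-difluoroundecane

The longest carbon chain is 11 atoms: the parent is undecane.
Choose the numbering such that the substituent locant set {2,7,9} is lower than {3,5,10} at the first point of difference.
This places an ethyl group at C-7; fluoro groups at C-2 and C-9.
Substituent prefixes are cited in alphabetical order (multiplying prefixes like di-/tri- are ignored for ordering).
Assembling the pieces gives 7-ethyl-2,9-difluoroundecane.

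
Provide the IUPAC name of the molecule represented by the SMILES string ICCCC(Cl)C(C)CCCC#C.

The longest chain bearing the multiple bond is 10 carbons long (decane).
The chain contains a C≡C triple bond, so the unsaturation ending is -yne.
The numbering direction is chosen so that numbering from this end puts the triple bond at C-1 rather than C-9.
That gives the triple bond between C-1 and C-2; a chloro group at C-7; an iodo group at C-10; a methyl group at C-6.
The substituents are ordered alphabetically, ignoring any di-/tri- multipliers.
Putting it together: 7-chloro-10-iodo-6-methyldec-1-yne.

7-chloro-10-iodo-6-methyldec-1-yne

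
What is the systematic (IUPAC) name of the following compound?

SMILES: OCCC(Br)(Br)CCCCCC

3,3-dibromononan-1-ol

The longest carbon chain that includes the –OH group has 9 carbons, so the parent hydride is nonane.
The highest-priority functional group is an alcohol (–OH), so the name ends in -ol.
Number the chain so that numbering from this end puts the hydroxyl group at C-1 rather than C-9.
That gives the hydroxyl at C-1; two bromo groups at C-3.
Assembling the pieces gives 3,3-dibromononan-1-ol.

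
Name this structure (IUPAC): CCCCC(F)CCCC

5-fluorononane

The parent chain contains 9 carbons (nonane).
Numbering from either end gives identical locants here.
This places a fluoro group at C-5.
Assembling the pieces gives 5-fluorononane.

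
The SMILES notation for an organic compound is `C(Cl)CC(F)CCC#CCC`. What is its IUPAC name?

The longest chain bearing the multiple bond is 9 carbons long (nonane).
A C≡C triple bond in the chain gives the infix -yne-.
The numbering direction is chosen so that numbering from this end puts the triple bond at C-3 rather than C-6.
With this numbering: the triple bond between C-3 and C-4; a chloro group at C-9; a fluoro group at C-7.
Substituent prefixes are cited in alphabetical order (multiplying prefixes like di-/tri- are ignored for ordering).
Assembling the pieces gives 9-chloro-7-fluoronon-3-yne.

9-chloro-7-fluoronon-3-yne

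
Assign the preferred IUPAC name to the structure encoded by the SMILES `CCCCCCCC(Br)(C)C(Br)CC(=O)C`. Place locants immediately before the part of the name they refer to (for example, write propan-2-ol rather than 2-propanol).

The longest carbon chain that includes the carbonyl has 12 carbons, so the parent hydride is dodecane.
The principal characteristic group is a ketone (C=O on an internal carbon), named with the suffix -one.
The numbering direction is chosen so that numbering from this end puts the carbonyl group at C-2 rather than C-11.
That gives the carbonyl at C-2; bromo groups at C-4 and C-5; a methyl group at C-5.
Substituent prefixes are cited in alphabetical order (multiplying prefixes like di-/tri- are ignored for ordering).
Assembling the pieces gives 4,5-dibromo-5-methyldodecan-2-one.

4,5-dibromo-5-methyldodecan-2-one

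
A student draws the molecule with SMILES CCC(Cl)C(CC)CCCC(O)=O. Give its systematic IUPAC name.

Counting along the main chain through the –COOH group gives 8 carbons: the parent is octane.
The principal characteristic group is a carboxylic acid (terminal –COOH), named with the suffix -oic acid.
The numbering direction is chosen so that the carboxylic acid carbon is C-1 by definition.
With this numbering: a chloro group at C-6; an ethyl group at C-5.
Substituent prefixes are cited in alphabetical order (multiplying prefixes like di-/tri- are ignored for ordering).
The name is 6-chloro-5-ethyloctanoic acid.

6-chloro-5-ethyloctanoic acid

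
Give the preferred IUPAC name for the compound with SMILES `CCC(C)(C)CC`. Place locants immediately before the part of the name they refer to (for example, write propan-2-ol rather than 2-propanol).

The longest carbon chain is 5 atoms: the parent is pentane.
Numbering from either end gives identical locants here.
That gives two methyl groups at C-3.
Assembling the pieces gives 3,3-dimethylpentane.

3,3-dimethylpentane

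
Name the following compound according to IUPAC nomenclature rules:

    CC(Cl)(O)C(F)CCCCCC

The longest carbon chain that includes the –OH group has 9 carbons, so the parent hydride is nonane.
The principal characteristic group is an alcohol (–OH), named with the suffix -ol.
The numbering direction is chosen so that numbering from this end puts the hydroxyl group at C-2 rather than C-8.
This places the hydroxyl at C-2; a chloro group at C-2; a fluoro group at C-3.
The substituents are ordered alphabetically, ignoring any di-/tri- multipliers.
Putting it together: 2-chloro-3-fluorononan-2-ol.

2-chloro-3-fluorononan-2-ol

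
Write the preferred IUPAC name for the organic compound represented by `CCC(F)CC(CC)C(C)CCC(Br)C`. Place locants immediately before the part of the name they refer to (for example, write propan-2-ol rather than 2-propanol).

The longest continuous carbon chain has 10 atoms, so the parent hydride is decane.
Number the chain so that the substituent locant set {2,5,6,8} is lower than {3,5,6,9} at the first point of difference.
That gives a bromo group at C-2; an ethyl group at C-6; a fluoro group at C-8; a methyl group at C-5.
Substituent prefixes are cited in alphabetical order (multiplying prefixes like di-/tri- are ignored for ordering).
Assembling the pieces gives 2-bromo-6-ethyl-8-fluoro-5-methyldecane.

2-bromo-6-ethyl-8-fluoro-5-methyldecane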